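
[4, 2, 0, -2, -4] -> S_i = 4 + -2*i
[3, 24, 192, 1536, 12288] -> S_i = 3*8^i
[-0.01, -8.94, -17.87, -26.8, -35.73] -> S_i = -0.01 + -8.93*i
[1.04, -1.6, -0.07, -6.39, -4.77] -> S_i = Random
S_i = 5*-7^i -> [5, -35, 245, -1715, 12005]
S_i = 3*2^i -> [3, 6, 12, 24, 48]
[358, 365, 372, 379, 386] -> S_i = 358 + 7*i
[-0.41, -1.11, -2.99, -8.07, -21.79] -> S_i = -0.41*2.70^i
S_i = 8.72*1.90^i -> [8.72, 16.57, 31.48, 59.81, 113.64]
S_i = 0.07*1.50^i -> [0.07, 0.11, 0.16, 0.24, 0.35]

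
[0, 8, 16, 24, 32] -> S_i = 0 + 8*i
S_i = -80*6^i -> [-80, -480, -2880, -17280, -103680]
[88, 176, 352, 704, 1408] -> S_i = 88*2^i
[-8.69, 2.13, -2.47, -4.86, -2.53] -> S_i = Random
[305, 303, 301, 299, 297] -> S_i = 305 + -2*i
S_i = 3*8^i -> [3, 24, 192, 1536, 12288]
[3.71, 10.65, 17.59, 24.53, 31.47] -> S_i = 3.71 + 6.94*i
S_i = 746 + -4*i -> [746, 742, 738, 734, 730]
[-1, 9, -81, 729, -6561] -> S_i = -1*-9^i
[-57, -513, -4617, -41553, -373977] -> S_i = -57*9^i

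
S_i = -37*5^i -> [-37, -185, -925, -4625, -23125]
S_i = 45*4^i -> [45, 180, 720, 2880, 11520]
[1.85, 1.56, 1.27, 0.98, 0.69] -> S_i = 1.85 + -0.29*i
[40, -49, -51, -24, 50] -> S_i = Random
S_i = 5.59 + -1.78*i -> [5.59, 3.81, 2.03, 0.25, -1.53]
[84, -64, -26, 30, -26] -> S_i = Random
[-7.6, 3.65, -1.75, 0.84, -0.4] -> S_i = -7.60*(-0.48)^i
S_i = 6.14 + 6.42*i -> [6.14, 12.56, 18.98, 25.4, 31.82]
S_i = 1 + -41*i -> [1, -40, -81, -122, -163]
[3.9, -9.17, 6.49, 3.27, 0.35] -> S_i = Random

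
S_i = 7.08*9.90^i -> [7.08, 70.09, 693.91, 6869.72, 68010.2]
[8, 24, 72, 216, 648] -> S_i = 8*3^i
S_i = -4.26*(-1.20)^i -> [-4.26, 5.11, -6.13, 7.36, -8.83]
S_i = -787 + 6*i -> [-787, -781, -775, -769, -763]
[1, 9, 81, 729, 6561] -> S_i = 1*9^i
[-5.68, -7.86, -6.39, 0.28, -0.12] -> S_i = Random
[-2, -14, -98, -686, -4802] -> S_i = -2*7^i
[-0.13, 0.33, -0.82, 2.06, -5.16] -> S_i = -0.13*(-2.51)^i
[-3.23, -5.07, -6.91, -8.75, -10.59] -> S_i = -3.23 + -1.84*i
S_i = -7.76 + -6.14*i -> [-7.76, -13.9, -20.04, -26.18, -32.32]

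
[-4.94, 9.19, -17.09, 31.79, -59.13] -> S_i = -4.94*(-1.86)^i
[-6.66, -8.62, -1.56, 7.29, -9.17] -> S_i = Random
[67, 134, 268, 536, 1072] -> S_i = 67*2^i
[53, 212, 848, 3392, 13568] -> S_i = 53*4^i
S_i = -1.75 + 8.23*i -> [-1.75, 6.48, 14.71, 22.94, 31.17]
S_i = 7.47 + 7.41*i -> [7.47, 14.88, 22.29, 29.7, 37.11]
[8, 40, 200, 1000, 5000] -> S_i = 8*5^i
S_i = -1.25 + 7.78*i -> [-1.25, 6.53, 14.31, 22.09, 29.87]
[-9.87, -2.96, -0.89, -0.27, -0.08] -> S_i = -9.87*0.30^i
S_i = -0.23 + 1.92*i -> [-0.23, 1.69, 3.61, 5.53, 7.45]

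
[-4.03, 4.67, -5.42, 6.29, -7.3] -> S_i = -4.03*(-1.16)^i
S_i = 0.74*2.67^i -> [0.74, 1.98, 5.28, 14.09, 37.61]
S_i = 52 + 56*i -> [52, 108, 164, 220, 276]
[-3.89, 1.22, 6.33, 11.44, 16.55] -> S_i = -3.89 + 5.11*i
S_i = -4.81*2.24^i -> [-4.81, -10.77, -24.13, -54.06, -121.1]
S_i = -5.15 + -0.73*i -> [-5.15, -5.88, -6.61, -7.34, -8.07]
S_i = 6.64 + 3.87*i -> [6.64, 10.51, 14.38, 18.25, 22.12]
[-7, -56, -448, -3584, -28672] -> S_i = -7*8^i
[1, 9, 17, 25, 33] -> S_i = 1 + 8*i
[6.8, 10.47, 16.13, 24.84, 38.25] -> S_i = 6.80*1.54^i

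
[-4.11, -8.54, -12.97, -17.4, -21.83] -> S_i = -4.11 + -4.43*i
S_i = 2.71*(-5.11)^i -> [2.71, -13.85, 70.76, -361.6, 1847.79]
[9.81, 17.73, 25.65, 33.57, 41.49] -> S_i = 9.81 + 7.92*i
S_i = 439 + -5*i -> [439, 434, 429, 424, 419]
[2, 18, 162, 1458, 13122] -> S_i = 2*9^i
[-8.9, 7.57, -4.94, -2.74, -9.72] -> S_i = Random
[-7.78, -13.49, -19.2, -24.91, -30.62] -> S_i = -7.78 + -5.71*i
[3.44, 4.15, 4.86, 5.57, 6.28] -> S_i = 3.44 + 0.71*i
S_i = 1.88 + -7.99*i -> [1.88, -6.11, -14.1, -22.09, -30.08]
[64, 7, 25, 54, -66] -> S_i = Random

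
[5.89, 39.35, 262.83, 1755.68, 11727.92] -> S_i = 5.89*6.68^i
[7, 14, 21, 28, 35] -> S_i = 7 + 7*i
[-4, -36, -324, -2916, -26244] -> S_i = -4*9^i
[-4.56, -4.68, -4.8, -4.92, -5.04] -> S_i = -4.56 + -0.12*i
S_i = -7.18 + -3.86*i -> [-7.18, -11.04, -14.9, -18.76, -22.62]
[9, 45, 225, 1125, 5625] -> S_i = 9*5^i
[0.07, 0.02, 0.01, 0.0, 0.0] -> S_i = 0.07*0.30^i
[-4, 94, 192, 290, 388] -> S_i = -4 + 98*i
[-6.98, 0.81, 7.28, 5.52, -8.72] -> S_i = Random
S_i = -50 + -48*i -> [-50, -98, -146, -194, -242]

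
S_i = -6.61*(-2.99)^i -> [-6.61, 19.76, -59.09, 176.69, -528.31]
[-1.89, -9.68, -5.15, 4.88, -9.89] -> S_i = Random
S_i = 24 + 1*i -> [24, 25, 26, 27, 28]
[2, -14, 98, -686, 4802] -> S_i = 2*-7^i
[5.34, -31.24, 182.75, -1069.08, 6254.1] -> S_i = 5.34*(-5.85)^i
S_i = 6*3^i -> [6, 18, 54, 162, 486]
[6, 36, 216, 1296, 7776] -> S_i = 6*6^i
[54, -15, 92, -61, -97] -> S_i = Random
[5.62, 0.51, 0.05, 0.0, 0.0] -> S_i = 5.62*0.09^i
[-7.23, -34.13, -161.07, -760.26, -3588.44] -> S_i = -7.23*4.72^i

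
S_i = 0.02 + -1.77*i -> [0.02, -1.75, -3.52, -5.29, -7.06]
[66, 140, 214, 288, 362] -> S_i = 66 + 74*i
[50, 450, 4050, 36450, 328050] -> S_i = 50*9^i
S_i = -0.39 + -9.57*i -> [-0.39, -9.96, -19.53, -29.1, -38.67]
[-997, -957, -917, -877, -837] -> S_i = -997 + 40*i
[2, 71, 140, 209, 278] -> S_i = 2 + 69*i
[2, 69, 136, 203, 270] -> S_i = 2 + 67*i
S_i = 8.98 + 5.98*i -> [8.98, 14.96, 20.94, 26.92, 32.9]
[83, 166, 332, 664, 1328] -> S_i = 83*2^i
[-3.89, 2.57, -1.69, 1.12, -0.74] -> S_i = -3.89*(-0.66)^i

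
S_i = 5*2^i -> [5, 10, 20, 40, 80]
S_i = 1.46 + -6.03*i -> [1.46, -4.57, -10.6, -16.63, -22.66]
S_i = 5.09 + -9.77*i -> [5.09, -4.68, -14.45, -24.22, -33.99]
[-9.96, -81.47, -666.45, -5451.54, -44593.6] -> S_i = -9.96*8.18^i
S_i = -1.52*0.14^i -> [-1.52, -0.21, -0.03, -0.0, -0.0]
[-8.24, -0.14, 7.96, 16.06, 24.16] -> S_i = -8.24 + 8.10*i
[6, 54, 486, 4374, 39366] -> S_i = 6*9^i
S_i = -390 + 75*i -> [-390, -315, -240, -165, -90]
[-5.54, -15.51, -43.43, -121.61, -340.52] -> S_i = -5.54*2.80^i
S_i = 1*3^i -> [1, 3, 9, 27, 81]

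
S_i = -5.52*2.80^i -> [-5.52, -15.46, -43.28, -121.18, -339.29]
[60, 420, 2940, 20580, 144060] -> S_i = 60*7^i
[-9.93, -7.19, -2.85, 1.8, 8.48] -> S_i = Random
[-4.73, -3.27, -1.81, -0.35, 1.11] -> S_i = -4.73 + 1.46*i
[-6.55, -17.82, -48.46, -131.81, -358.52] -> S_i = -6.55*2.72^i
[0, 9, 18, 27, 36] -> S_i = 0 + 9*i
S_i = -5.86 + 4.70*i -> [-5.86, -1.16, 3.54, 8.24, 12.94]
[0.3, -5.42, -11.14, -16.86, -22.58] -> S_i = 0.30 + -5.72*i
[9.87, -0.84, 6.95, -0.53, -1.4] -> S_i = Random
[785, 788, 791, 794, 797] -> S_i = 785 + 3*i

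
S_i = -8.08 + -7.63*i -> [-8.08, -15.71, -23.34, -30.97, -38.6]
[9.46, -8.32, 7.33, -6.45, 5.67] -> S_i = 9.46*(-0.88)^i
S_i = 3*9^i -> [3, 27, 243, 2187, 19683]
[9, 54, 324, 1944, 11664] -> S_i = 9*6^i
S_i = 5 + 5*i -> [5, 10, 15, 20, 25]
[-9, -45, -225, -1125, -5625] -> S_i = -9*5^i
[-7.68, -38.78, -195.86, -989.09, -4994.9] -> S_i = -7.68*5.05^i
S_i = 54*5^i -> [54, 270, 1350, 6750, 33750]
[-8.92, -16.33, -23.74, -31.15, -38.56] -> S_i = -8.92 + -7.41*i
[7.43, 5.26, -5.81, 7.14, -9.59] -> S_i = Random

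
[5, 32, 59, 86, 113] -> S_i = 5 + 27*i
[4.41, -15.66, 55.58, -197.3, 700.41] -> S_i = 4.41*(-3.55)^i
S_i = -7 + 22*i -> [-7, 15, 37, 59, 81]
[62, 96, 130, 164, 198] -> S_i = 62 + 34*i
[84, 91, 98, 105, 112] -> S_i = 84 + 7*i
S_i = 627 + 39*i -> [627, 666, 705, 744, 783]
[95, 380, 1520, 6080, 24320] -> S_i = 95*4^i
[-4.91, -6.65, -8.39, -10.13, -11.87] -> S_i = -4.91 + -1.74*i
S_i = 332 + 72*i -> [332, 404, 476, 548, 620]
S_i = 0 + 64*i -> [0, 64, 128, 192, 256]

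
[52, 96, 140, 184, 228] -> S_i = 52 + 44*i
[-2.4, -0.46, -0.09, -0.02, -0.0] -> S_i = -2.40*0.19^i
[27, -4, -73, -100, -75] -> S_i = Random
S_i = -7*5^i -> [-7, -35, -175, -875, -4375]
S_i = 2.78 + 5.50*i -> [2.78, 8.28, 13.78, 19.28, 24.78]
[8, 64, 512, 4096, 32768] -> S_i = 8*8^i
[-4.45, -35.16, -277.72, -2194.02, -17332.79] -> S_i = -4.45*7.90^i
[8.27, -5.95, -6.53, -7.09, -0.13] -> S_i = Random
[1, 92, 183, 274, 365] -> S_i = 1 + 91*i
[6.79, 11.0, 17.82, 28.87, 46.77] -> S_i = 6.79*1.62^i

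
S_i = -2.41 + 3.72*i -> [-2.41, 1.31, 5.03, 8.75, 12.47]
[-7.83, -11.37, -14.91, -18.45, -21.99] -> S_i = -7.83 + -3.54*i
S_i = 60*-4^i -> [60, -240, 960, -3840, 15360]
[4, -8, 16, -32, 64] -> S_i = 4*-2^i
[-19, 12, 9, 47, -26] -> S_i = Random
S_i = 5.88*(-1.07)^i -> [5.88, -6.29, 6.73, -7.2, 7.71]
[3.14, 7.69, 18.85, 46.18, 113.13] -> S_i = 3.14*2.45^i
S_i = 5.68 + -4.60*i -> [5.68, 1.08, -3.52, -8.12, -12.72]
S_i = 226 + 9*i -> [226, 235, 244, 253, 262]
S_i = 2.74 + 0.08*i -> [2.74, 2.82, 2.9, 2.98, 3.06]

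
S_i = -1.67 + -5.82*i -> [-1.67, -7.49, -13.31, -19.13, -24.95]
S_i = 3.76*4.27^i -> [3.76, 16.06, 68.56, 292.73, 1249.97]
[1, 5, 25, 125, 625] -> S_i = 1*5^i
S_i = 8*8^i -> [8, 64, 512, 4096, 32768]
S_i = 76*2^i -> [76, 152, 304, 608, 1216]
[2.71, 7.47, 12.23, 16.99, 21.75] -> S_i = 2.71 + 4.76*i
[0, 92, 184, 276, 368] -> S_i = 0 + 92*i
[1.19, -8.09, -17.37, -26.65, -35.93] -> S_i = 1.19 + -9.28*i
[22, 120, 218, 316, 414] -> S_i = 22 + 98*i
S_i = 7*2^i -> [7, 14, 28, 56, 112]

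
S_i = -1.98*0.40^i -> [-1.98, -0.79, -0.32, -0.13, -0.05]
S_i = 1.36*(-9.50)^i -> [1.36, -12.92, 122.74, -1166.03, 11077.29]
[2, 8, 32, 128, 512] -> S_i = 2*4^i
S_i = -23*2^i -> [-23, -46, -92, -184, -368]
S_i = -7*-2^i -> [-7, 14, -28, 56, -112]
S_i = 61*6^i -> [61, 366, 2196, 13176, 79056]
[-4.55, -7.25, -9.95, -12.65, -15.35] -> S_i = -4.55 + -2.70*i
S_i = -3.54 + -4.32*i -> [-3.54, -7.86, -12.18, -16.5, -20.82]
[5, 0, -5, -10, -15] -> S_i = 5 + -5*i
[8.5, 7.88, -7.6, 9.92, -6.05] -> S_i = Random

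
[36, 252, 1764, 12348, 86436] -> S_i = 36*7^i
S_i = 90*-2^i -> [90, -180, 360, -720, 1440]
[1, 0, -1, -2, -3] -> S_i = 1 + -1*i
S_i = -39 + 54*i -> [-39, 15, 69, 123, 177]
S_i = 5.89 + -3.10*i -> [5.89, 2.79, -0.31, -3.41, -6.51]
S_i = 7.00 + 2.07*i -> [7.0, 9.07, 11.14, 13.21, 15.28]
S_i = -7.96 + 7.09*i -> [-7.96, -0.87, 6.22, 13.31, 20.4]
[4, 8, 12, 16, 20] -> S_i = 4 + 4*i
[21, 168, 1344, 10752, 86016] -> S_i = 21*8^i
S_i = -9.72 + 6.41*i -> [-9.72, -3.31, 3.1, 9.51, 15.92]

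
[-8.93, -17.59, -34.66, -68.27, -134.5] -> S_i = -8.93*1.97^i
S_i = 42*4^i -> [42, 168, 672, 2688, 10752]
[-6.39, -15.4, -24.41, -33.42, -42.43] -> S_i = -6.39 + -9.01*i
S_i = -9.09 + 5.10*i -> [-9.09, -3.99, 1.11, 6.21, 11.31]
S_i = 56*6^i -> [56, 336, 2016, 12096, 72576]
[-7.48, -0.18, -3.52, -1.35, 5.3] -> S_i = Random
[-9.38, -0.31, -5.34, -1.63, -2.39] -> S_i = Random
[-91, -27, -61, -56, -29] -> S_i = Random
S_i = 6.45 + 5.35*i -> [6.45, 11.8, 17.15, 22.5, 27.85]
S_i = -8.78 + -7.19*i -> [-8.78, -15.97, -23.16, -30.35, -37.54]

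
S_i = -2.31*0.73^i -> [-2.31, -1.69, -1.23, -0.9, -0.66]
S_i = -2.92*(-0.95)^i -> [-2.92, 2.77, -2.64, 2.5, -2.38]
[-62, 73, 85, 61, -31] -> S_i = Random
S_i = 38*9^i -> [38, 342, 3078, 27702, 249318]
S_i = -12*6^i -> [-12, -72, -432, -2592, -15552]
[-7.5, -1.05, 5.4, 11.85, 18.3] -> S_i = -7.50 + 6.45*i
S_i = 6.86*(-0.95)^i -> [6.86, -6.52, 6.19, -5.88, 5.59]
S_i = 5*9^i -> [5, 45, 405, 3645, 32805]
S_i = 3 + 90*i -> [3, 93, 183, 273, 363]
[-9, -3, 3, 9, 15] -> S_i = -9 + 6*i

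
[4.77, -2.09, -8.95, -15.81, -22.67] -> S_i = 4.77 + -6.86*i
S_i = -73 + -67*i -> [-73, -140, -207, -274, -341]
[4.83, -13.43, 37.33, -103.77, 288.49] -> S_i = 4.83*(-2.78)^i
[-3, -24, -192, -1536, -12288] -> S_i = -3*8^i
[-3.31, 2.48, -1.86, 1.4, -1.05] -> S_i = -3.31*(-0.75)^i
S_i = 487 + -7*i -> [487, 480, 473, 466, 459]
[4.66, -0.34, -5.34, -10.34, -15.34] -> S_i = 4.66 + -5.00*i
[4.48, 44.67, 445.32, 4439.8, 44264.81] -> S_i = 4.48*9.97^i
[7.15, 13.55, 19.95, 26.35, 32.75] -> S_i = 7.15 + 6.40*i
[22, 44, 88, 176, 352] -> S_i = 22*2^i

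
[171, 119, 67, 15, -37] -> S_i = 171 + -52*i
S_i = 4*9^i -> [4, 36, 324, 2916, 26244]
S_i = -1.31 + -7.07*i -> [-1.31, -8.38, -15.45, -22.52, -29.59]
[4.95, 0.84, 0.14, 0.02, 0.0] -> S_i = 4.95*0.17^i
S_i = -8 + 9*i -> [-8, 1, 10, 19, 28]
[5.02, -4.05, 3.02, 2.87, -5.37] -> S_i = Random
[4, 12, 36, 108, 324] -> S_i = 4*3^i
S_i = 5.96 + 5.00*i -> [5.96, 10.96, 15.96, 20.96, 25.96]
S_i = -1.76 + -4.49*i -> [-1.76, -6.25, -10.74, -15.23, -19.72]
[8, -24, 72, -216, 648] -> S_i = 8*-3^i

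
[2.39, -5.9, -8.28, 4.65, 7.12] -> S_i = Random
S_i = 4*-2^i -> [4, -8, 16, -32, 64]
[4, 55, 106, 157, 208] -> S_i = 4 + 51*i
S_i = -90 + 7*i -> [-90, -83, -76, -69, -62]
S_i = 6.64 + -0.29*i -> [6.64, 6.35, 6.06, 5.77, 5.48]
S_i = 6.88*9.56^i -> [6.88, 65.77, 628.79, 6011.21, 57467.2]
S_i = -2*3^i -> [-2, -6, -18, -54, -162]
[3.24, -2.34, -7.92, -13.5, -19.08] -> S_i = 3.24 + -5.58*i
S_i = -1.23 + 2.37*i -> [-1.23, 1.14, 3.51, 5.88, 8.25]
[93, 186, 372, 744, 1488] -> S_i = 93*2^i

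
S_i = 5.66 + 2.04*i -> [5.66, 7.7, 9.74, 11.78, 13.82]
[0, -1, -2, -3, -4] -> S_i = 0 + -1*i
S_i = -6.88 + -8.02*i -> [-6.88, -14.9, -22.92, -30.94, -38.96]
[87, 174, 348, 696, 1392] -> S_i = 87*2^i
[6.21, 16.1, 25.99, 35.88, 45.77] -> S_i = 6.21 + 9.89*i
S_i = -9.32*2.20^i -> [-9.32, -20.5, -45.11, -99.24, -218.33]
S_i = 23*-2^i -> [23, -46, 92, -184, 368]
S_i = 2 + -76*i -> [2, -74, -150, -226, -302]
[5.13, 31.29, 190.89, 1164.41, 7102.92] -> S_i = 5.13*6.10^i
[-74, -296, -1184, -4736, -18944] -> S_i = -74*4^i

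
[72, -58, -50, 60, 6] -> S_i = Random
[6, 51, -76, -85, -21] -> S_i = Random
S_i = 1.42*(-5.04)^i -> [1.42, -7.16, 36.07, -181.79, 916.24]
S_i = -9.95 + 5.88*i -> [-9.95, -4.07, 1.81, 7.69, 13.57]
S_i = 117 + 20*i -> [117, 137, 157, 177, 197]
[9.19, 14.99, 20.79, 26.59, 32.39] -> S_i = 9.19 + 5.80*i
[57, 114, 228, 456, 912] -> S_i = 57*2^i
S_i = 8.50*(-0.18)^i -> [8.5, -1.53, 0.28, -0.05, 0.01]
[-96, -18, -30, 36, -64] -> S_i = Random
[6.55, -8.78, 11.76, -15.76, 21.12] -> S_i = 6.55*(-1.34)^i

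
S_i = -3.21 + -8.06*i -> [-3.21, -11.27, -19.33, -27.39, -35.45]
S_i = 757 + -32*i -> [757, 725, 693, 661, 629]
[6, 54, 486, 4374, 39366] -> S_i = 6*9^i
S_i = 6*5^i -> [6, 30, 150, 750, 3750]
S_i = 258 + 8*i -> [258, 266, 274, 282, 290]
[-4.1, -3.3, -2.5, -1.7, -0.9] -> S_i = -4.10 + 0.80*i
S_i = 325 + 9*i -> [325, 334, 343, 352, 361]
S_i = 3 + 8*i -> [3, 11, 19, 27, 35]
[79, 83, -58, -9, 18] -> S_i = Random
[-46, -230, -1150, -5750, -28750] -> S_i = -46*5^i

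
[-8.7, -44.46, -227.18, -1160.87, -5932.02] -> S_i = -8.70*5.11^i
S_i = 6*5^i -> [6, 30, 150, 750, 3750]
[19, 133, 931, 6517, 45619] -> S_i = 19*7^i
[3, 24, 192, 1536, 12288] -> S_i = 3*8^i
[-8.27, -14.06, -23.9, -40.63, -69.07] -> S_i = -8.27*1.70^i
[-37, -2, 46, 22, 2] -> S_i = Random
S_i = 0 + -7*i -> [0, -7, -14, -21, -28]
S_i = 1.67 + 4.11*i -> [1.67, 5.78, 9.89, 14.0, 18.11]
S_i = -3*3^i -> [-3, -9, -27, -81, -243]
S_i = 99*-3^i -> [99, -297, 891, -2673, 8019]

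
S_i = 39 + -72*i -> [39, -33, -105, -177, -249]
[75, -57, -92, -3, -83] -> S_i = Random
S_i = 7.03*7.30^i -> [7.03, 51.32, 374.63, 2734.79, 19963.96]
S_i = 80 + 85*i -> [80, 165, 250, 335, 420]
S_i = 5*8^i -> [5, 40, 320, 2560, 20480]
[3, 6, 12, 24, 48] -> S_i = 3*2^i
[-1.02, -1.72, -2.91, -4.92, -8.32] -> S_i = -1.02*1.69^i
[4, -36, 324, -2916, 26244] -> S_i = 4*-9^i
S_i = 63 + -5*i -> [63, 58, 53, 48, 43]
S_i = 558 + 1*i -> [558, 559, 560, 561, 562]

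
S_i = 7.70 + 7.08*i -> [7.7, 14.78, 21.86, 28.94, 36.02]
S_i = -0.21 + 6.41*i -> [-0.21, 6.2, 12.61, 19.02, 25.43]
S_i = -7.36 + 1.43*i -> [-7.36, -5.93, -4.5, -3.07, -1.64]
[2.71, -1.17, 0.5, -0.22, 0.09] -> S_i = 2.71*(-0.43)^i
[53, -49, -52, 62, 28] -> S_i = Random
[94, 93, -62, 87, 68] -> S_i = Random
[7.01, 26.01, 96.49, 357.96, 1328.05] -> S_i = 7.01*3.71^i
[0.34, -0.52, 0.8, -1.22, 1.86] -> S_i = 0.34*(-1.53)^i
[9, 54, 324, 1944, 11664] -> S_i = 9*6^i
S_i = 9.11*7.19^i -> [9.11, 65.5, 470.95, 3386.14, 24346.35]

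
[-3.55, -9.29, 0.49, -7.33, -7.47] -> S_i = Random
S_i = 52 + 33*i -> [52, 85, 118, 151, 184]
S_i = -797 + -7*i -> [-797, -804, -811, -818, -825]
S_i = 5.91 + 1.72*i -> [5.91, 7.63, 9.35, 11.07, 12.79]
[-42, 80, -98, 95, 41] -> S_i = Random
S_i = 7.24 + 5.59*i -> [7.24, 12.83, 18.42, 24.01, 29.6]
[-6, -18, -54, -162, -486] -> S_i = -6*3^i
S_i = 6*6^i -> [6, 36, 216, 1296, 7776]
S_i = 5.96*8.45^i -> [5.96, 50.36, 425.56, 3595.97, 30385.97]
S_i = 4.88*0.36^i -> [4.88, 1.76, 0.63, 0.23, 0.08]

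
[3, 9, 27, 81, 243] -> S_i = 3*3^i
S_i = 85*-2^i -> [85, -170, 340, -680, 1360]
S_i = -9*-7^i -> [-9, 63, -441, 3087, -21609]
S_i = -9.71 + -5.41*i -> [-9.71, -15.12, -20.53, -25.94, -31.35]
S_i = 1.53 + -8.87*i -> [1.53, -7.34, -16.21, -25.08, -33.95]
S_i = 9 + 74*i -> [9, 83, 157, 231, 305]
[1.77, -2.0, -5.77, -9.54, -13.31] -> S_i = 1.77 + -3.77*i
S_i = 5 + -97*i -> [5, -92, -189, -286, -383]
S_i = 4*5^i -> [4, 20, 100, 500, 2500]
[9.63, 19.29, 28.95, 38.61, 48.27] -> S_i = 9.63 + 9.66*i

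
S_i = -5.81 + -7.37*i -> [-5.81, -13.18, -20.55, -27.92, -35.29]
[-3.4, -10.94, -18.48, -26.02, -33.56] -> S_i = -3.40 + -7.54*i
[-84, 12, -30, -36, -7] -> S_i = Random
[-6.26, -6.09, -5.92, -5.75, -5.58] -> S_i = -6.26 + 0.17*i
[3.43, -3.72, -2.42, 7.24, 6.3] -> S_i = Random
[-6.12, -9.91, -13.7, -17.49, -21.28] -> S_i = -6.12 + -3.79*i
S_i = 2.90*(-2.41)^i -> [2.9, -6.99, 16.84, -40.59, 97.83]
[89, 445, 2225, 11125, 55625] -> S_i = 89*5^i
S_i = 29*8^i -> [29, 232, 1856, 14848, 118784]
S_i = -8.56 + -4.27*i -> [-8.56, -12.83, -17.1, -21.37, -25.64]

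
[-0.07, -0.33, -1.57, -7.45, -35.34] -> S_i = -0.07*4.74^i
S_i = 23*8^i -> [23, 184, 1472, 11776, 94208]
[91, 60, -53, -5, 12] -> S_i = Random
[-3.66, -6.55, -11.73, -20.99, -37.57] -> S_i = -3.66*1.79^i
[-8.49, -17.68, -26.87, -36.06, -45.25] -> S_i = -8.49 + -9.19*i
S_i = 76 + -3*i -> [76, 73, 70, 67, 64]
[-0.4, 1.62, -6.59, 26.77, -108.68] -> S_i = -0.40*(-4.06)^i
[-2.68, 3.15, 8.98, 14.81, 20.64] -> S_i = -2.68 + 5.83*i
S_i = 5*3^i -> [5, 15, 45, 135, 405]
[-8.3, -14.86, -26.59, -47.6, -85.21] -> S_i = -8.30*1.79^i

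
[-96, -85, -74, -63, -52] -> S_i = -96 + 11*i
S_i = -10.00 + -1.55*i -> [-10.0, -11.55, -13.1, -14.65, -16.2]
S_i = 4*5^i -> [4, 20, 100, 500, 2500]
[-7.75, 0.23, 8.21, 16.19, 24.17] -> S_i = -7.75 + 7.98*i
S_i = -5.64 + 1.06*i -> [-5.64, -4.58, -3.52, -2.46, -1.4]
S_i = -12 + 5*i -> [-12, -7, -2, 3, 8]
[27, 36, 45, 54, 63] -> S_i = 27 + 9*i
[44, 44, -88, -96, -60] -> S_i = Random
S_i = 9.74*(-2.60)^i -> [9.74, -25.32, 65.84, -171.19, 445.09]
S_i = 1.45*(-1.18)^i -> [1.45, -1.71, 2.02, -2.38, 2.81]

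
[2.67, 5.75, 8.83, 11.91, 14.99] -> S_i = 2.67 + 3.08*i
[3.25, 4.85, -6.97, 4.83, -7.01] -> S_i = Random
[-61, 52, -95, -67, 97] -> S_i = Random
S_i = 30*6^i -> [30, 180, 1080, 6480, 38880]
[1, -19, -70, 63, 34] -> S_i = Random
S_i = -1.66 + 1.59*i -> [-1.66, -0.07, 1.52, 3.11, 4.7]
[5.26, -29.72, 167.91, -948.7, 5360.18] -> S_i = 5.26*(-5.65)^i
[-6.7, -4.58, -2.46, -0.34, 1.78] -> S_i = -6.70 + 2.12*i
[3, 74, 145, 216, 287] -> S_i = 3 + 71*i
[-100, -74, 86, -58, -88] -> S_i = Random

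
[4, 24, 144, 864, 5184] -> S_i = 4*6^i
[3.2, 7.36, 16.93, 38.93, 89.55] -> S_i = 3.20*2.30^i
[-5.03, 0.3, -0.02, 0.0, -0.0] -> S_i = -5.03*(-0.06)^i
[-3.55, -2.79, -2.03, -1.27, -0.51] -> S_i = -3.55 + 0.76*i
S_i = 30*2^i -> [30, 60, 120, 240, 480]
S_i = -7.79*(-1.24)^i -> [-7.79, 9.66, -11.98, 14.85, -18.42]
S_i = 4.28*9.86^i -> [4.28, 42.2, 416.1, 4102.74, 40453.06]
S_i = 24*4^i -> [24, 96, 384, 1536, 6144]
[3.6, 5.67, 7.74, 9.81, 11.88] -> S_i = 3.60 + 2.07*i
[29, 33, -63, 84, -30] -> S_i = Random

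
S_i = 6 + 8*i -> [6, 14, 22, 30, 38]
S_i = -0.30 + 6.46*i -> [-0.3, 6.16, 12.62, 19.08, 25.54]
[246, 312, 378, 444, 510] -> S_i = 246 + 66*i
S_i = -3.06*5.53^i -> [-3.06, -16.92, -93.58, -517.48, -2861.69]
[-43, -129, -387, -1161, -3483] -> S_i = -43*3^i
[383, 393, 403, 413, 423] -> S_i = 383 + 10*i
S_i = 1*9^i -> [1, 9, 81, 729, 6561]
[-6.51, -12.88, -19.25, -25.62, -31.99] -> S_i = -6.51 + -6.37*i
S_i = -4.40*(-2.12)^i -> [-4.4, 9.33, -19.78, 41.92, -88.88]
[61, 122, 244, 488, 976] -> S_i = 61*2^i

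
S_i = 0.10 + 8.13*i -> [0.1, 8.23, 16.36, 24.49, 32.62]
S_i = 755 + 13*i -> [755, 768, 781, 794, 807]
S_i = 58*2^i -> [58, 116, 232, 464, 928]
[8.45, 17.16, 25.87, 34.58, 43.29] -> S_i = 8.45 + 8.71*i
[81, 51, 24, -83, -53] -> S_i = Random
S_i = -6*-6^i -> [-6, 36, -216, 1296, -7776]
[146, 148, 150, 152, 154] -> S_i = 146 + 2*i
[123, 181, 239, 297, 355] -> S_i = 123 + 58*i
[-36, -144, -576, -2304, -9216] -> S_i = -36*4^i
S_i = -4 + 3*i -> [-4, -1, 2, 5, 8]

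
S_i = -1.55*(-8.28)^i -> [-1.55, 12.83, -106.27, 879.88, -7285.39]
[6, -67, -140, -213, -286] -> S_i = 6 + -73*i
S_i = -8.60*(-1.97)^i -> [-8.6, 16.94, -33.38, 65.75, -129.53]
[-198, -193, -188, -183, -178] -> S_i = -198 + 5*i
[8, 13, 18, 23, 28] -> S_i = 8 + 5*i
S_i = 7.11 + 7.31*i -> [7.11, 14.42, 21.73, 29.04, 36.35]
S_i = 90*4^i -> [90, 360, 1440, 5760, 23040]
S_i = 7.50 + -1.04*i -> [7.5, 6.46, 5.42, 4.38, 3.34]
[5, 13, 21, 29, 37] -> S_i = 5 + 8*i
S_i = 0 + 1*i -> [0, 1, 2, 3, 4]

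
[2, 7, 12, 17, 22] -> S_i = 2 + 5*i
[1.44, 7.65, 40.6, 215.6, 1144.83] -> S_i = 1.44*5.31^i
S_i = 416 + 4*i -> [416, 420, 424, 428, 432]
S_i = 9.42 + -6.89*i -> [9.42, 2.53, -4.36, -11.25, -18.14]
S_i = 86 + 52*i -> [86, 138, 190, 242, 294]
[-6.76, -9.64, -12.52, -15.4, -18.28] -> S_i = -6.76 + -2.88*i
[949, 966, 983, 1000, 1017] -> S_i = 949 + 17*i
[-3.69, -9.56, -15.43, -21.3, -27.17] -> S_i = -3.69 + -5.87*i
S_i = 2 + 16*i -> [2, 18, 34, 50, 66]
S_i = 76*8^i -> [76, 608, 4864, 38912, 311296]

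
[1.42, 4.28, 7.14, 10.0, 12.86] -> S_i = 1.42 + 2.86*i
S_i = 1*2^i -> [1, 2, 4, 8, 16]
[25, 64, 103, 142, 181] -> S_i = 25 + 39*i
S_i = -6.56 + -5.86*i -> [-6.56, -12.42, -18.28, -24.14, -30.0]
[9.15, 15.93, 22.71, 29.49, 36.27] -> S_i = 9.15 + 6.78*i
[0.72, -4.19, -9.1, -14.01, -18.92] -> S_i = 0.72 + -4.91*i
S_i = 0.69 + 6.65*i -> [0.69, 7.34, 13.99, 20.64, 27.29]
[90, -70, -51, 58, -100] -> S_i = Random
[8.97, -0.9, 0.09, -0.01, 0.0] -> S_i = 8.97*(-0.10)^i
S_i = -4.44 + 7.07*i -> [-4.44, 2.63, 9.7, 16.77, 23.84]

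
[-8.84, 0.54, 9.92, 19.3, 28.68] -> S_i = -8.84 + 9.38*i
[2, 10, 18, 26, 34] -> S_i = 2 + 8*i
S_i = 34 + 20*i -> [34, 54, 74, 94, 114]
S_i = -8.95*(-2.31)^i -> [-8.95, 20.67, -47.76, 110.32, -254.84]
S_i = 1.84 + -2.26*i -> [1.84, -0.42, -2.68, -4.94, -7.2]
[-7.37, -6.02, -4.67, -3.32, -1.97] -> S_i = -7.37 + 1.35*i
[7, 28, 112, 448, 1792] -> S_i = 7*4^i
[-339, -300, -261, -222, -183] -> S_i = -339 + 39*i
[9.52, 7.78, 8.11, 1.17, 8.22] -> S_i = Random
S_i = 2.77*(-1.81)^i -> [2.77, -5.01, 9.07, -16.43, 29.73]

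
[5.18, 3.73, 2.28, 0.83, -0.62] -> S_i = 5.18 + -1.45*i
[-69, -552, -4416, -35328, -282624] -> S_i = -69*8^i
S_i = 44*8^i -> [44, 352, 2816, 22528, 180224]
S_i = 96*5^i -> [96, 480, 2400, 12000, 60000]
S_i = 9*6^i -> [9, 54, 324, 1944, 11664]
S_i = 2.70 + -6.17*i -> [2.7, -3.47, -9.64, -15.81, -21.98]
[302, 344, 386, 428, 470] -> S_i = 302 + 42*i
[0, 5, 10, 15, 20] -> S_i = 0 + 5*i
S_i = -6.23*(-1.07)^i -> [-6.23, 6.67, -7.13, 7.63, -8.17]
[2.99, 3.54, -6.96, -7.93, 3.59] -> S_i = Random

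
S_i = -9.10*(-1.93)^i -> [-9.1, 17.56, -33.9, 65.42, -126.26]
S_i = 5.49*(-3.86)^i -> [5.49, -21.19, 81.8, -315.74, 1218.77]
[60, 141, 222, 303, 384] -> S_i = 60 + 81*i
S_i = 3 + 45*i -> [3, 48, 93, 138, 183]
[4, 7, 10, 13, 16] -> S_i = 4 + 3*i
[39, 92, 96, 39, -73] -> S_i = Random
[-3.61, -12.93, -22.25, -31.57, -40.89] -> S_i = -3.61 + -9.32*i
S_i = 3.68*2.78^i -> [3.68, 10.23, 28.44, 79.06, 219.8]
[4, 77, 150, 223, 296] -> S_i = 4 + 73*i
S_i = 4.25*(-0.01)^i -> [4.25, -0.04, 0.0, -0.0, 0.0]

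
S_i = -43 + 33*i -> [-43, -10, 23, 56, 89]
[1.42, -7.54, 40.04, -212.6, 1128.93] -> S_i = 1.42*(-5.31)^i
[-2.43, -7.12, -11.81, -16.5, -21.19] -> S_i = -2.43 + -4.69*i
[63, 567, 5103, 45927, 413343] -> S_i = 63*9^i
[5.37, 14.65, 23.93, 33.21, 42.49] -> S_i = 5.37 + 9.28*i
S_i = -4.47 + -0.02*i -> [-4.47, -4.49, -4.51, -4.53, -4.55]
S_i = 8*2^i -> [8, 16, 32, 64, 128]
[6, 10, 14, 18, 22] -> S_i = 6 + 4*i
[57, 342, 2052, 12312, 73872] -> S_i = 57*6^i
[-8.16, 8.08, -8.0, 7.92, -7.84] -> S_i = -8.16*(-0.99)^i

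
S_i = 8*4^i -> [8, 32, 128, 512, 2048]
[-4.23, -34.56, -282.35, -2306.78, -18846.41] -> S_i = -4.23*8.17^i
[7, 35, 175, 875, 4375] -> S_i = 7*5^i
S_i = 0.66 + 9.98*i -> [0.66, 10.64, 20.62, 30.6, 40.58]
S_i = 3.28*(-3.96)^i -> [3.28, -12.99, 51.44, -203.69, 806.59]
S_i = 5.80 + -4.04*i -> [5.8, 1.76, -2.28, -6.32, -10.36]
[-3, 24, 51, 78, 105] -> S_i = -3 + 27*i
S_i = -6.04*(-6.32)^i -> [-6.04, 38.17, -241.25, 1524.71, -9636.19]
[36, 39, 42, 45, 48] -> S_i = 36 + 3*i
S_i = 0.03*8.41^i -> [0.03, 0.25, 2.12, 17.84, 150.07]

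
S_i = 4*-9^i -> [4, -36, 324, -2916, 26244]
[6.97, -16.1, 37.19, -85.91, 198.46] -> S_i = 6.97*(-2.31)^i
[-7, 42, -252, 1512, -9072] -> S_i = -7*-6^i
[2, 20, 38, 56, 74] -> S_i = 2 + 18*i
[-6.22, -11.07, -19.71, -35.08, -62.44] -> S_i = -6.22*1.78^i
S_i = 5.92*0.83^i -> [5.92, 4.91, 4.08, 3.38, 2.81]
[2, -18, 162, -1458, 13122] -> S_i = 2*-9^i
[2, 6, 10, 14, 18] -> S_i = 2 + 4*i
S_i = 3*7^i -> [3, 21, 147, 1029, 7203]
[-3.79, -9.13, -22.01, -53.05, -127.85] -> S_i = -3.79*2.41^i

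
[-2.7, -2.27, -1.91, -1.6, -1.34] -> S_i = -2.70*0.84^i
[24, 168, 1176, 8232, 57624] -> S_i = 24*7^i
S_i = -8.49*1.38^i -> [-8.49, -11.72, -16.17, -22.31, -30.79]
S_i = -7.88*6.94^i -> [-7.88, -54.69, -379.53, -2633.93, -18279.49]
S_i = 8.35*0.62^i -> [8.35, 5.18, 3.21, 1.99, 1.23]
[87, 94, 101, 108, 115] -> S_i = 87 + 7*i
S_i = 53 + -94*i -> [53, -41, -135, -229, -323]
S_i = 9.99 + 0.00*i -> [9.99, 9.99, 9.99, 9.99, 9.99]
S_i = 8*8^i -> [8, 64, 512, 4096, 32768]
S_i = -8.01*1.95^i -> [-8.01, -15.62, -30.46, -59.39, -115.82]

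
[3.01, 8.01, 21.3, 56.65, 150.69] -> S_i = 3.01*2.66^i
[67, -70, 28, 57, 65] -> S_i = Random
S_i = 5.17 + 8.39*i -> [5.17, 13.56, 21.95, 30.34, 38.73]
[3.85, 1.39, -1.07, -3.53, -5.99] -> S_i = 3.85 + -2.46*i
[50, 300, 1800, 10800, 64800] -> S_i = 50*6^i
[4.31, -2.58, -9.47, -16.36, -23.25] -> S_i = 4.31 + -6.89*i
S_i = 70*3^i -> [70, 210, 630, 1890, 5670]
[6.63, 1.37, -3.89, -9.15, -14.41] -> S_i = 6.63 + -5.26*i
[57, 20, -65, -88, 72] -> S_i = Random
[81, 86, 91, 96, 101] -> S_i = 81 + 5*i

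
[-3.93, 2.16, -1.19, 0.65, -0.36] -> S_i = -3.93*(-0.55)^i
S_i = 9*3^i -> [9, 27, 81, 243, 729]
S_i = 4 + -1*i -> [4, 3, 2, 1, 0]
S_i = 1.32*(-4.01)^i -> [1.32, -5.29, 21.23, -85.12, 341.31]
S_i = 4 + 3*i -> [4, 7, 10, 13, 16]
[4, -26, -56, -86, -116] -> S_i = 4 + -30*i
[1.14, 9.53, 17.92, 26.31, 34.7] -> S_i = 1.14 + 8.39*i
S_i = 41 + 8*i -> [41, 49, 57, 65, 73]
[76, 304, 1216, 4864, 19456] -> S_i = 76*4^i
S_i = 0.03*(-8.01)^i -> [0.03, -0.24, 1.92, -15.42, 123.5]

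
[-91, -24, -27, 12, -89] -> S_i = Random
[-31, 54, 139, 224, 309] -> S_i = -31 + 85*i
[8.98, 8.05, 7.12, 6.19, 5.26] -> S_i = 8.98 + -0.93*i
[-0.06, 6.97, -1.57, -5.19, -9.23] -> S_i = Random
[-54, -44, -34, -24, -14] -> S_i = -54 + 10*i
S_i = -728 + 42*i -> [-728, -686, -644, -602, -560]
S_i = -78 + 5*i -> [-78, -73, -68, -63, -58]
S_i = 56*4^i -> [56, 224, 896, 3584, 14336]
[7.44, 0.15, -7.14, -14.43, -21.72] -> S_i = 7.44 + -7.29*i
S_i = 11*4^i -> [11, 44, 176, 704, 2816]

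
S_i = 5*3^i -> [5, 15, 45, 135, 405]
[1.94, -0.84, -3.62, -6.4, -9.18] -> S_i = 1.94 + -2.78*i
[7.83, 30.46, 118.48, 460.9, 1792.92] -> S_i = 7.83*3.89^i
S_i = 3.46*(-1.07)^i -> [3.46, -3.7, 3.96, -4.24, 4.54]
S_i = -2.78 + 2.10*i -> [-2.78, -0.68, 1.42, 3.52, 5.62]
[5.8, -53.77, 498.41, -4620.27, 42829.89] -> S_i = 5.80*(-9.27)^i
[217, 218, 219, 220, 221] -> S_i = 217 + 1*i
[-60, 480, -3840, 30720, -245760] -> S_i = -60*-8^i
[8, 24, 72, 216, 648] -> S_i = 8*3^i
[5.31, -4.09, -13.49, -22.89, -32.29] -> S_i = 5.31 + -9.40*i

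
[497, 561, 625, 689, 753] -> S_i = 497 + 64*i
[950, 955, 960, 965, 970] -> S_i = 950 + 5*i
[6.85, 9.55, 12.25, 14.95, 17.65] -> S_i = 6.85 + 2.70*i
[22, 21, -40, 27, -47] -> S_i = Random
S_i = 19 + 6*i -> [19, 25, 31, 37, 43]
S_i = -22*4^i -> [-22, -88, -352, -1408, -5632]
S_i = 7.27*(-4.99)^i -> [7.27, -36.28, 181.02, -903.31, 4507.51]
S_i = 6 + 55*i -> [6, 61, 116, 171, 226]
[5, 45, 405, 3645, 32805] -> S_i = 5*9^i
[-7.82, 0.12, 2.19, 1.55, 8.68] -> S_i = Random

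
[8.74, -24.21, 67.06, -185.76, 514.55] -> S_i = 8.74*(-2.77)^i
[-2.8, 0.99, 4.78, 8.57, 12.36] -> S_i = -2.80 + 3.79*i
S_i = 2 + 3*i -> [2, 5, 8, 11, 14]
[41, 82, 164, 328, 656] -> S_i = 41*2^i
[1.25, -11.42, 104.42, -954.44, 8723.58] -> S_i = 1.25*(-9.14)^i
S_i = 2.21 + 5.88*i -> [2.21, 8.09, 13.97, 19.85, 25.73]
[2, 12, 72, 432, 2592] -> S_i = 2*6^i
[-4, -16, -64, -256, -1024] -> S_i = -4*4^i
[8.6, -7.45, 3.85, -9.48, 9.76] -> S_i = Random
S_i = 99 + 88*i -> [99, 187, 275, 363, 451]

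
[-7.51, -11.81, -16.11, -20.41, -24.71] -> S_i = -7.51 + -4.30*i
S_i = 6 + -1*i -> [6, 5, 4, 3, 2]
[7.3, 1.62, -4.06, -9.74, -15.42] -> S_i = 7.30 + -5.68*i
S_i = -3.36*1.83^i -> [-3.36, -6.15, -11.25, -20.59, -37.68]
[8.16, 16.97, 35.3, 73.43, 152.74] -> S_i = 8.16*2.08^i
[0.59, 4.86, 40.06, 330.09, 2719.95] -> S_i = 0.59*8.24^i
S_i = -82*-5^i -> [-82, 410, -2050, 10250, -51250]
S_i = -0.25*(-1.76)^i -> [-0.25, 0.44, -0.77, 1.36, -2.4]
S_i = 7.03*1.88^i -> [7.03, 13.22, 24.85, 46.71, 87.82]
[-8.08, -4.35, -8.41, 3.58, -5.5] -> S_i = Random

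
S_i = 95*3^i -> [95, 285, 855, 2565, 7695]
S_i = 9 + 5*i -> [9, 14, 19, 24, 29]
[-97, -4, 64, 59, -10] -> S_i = Random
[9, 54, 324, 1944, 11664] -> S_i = 9*6^i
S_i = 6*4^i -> [6, 24, 96, 384, 1536]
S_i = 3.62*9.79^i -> [3.62, 35.44, 346.96, 3396.7, 33253.65]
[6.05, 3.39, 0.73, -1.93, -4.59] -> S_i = 6.05 + -2.66*i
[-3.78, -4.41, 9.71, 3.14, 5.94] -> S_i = Random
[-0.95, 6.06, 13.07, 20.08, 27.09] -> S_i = -0.95 + 7.01*i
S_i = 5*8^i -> [5, 40, 320, 2560, 20480]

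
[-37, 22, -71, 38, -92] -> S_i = Random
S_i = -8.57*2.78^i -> [-8.57, -23.82, -66.23, -184.13, -511.87]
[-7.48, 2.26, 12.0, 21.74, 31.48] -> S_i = -7.48 + 9.74*i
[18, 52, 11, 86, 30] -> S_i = Random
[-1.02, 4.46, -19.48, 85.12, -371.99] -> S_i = -1.02*(-4.37)^i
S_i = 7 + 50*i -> [7, 57, 107, 157, 207]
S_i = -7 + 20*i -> [-7, 13, 33, 53, 73]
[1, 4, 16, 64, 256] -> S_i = 1*4^i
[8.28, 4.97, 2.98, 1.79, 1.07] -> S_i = 8.28*0.60^i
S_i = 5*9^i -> [5, 45, 405, 3645, 32805]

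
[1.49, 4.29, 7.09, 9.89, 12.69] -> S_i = 1.49 + 2.80*i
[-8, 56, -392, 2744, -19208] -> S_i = -8*-7^i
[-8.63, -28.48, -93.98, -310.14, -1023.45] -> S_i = -8.63*3.30^i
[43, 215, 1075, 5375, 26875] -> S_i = 43*5^i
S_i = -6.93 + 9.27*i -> [-6.93, 2.34, 11.61, 20.88, 30.15]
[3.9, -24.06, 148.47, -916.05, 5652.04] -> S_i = 3.90*(-6.17)^i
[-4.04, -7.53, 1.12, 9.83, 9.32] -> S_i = Random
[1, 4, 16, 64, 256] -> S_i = 1*4^i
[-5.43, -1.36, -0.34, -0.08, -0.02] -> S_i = -5.43*0.25^i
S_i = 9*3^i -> [9, 27, 81, 243, 729]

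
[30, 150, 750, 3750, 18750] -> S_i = 30*5^i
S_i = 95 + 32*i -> [95, 127, 159, 191, 223]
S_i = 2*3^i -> [2, 6, 18, 54, 162]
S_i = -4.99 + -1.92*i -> [-4.99, -6.91, -8.83, -10.75, -12.67]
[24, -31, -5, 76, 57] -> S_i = Random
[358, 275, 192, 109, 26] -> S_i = 358 + -83*i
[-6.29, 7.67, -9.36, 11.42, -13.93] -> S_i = -6.29*(-1.22)^i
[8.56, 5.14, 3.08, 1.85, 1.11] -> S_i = 8.56*0.60^i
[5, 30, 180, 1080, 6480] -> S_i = 5*6^i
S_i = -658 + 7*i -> [-658, -651, -644, -637, -630]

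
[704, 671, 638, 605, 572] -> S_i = 704 + -33*i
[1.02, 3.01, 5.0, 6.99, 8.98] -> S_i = 1.02 + 1.99*i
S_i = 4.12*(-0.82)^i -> [4.12, -3.38, 2.77, -2.27, 1.86]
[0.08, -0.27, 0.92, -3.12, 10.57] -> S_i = 0.08*(-3.39)^i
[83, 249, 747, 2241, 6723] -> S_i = 83*3^i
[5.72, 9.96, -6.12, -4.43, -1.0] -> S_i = Random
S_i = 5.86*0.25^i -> [5.86, 1.46, 0.37, 0.09, 0.02]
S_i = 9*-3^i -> [9, -27, 81, -243, 729]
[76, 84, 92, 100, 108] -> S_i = 76 + 8*i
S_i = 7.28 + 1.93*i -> [7.28, 9.21, 11.14, 13.07, 15.0]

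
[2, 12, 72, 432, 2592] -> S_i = 2*6^i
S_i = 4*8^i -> [4, 32, 256, 2048, 16384]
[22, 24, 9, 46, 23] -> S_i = Random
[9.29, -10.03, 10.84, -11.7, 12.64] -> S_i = 9.29*(-1.08)^i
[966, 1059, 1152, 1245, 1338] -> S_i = 966 + 93*i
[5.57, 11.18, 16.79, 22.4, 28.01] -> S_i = 5.57 + 5.61*i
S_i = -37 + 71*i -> [-37, 34, 105, 176, 247]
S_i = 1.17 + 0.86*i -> [1.17, 2.03, 2.89, 3.75, 4.61]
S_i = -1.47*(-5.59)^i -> [-1.47, 8.22, -45.93, 256.78, -1435.37]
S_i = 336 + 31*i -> [336, 367, 398, 429, 460]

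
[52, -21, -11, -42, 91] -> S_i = Random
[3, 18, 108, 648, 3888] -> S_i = 3*6^i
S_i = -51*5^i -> [-51, -255, -1275, -6375, -31875]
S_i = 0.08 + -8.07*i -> [0.08, -7.99, -16.06, -24.13, -32.2]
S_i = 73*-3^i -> [73, -219, 657, -1971, 5913]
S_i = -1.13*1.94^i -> [-1.13, -2.19, -4.25, -8.25, -16.01]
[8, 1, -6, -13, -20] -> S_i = 8 + -7*i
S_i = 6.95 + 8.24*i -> [6.95, 15.19, 23.43, 31.67, 39.91]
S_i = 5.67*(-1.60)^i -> [5.67, -9.07, 14.52, -23.22, 37.16]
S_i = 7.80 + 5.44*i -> [7.8, 13.24, 18.68, 24.12, 29.56]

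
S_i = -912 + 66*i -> [-912, -846, -780, -714, -648]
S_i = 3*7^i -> [3, 21, 147, 1029, 7203]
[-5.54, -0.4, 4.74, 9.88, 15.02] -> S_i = -5.54 + 5.14*i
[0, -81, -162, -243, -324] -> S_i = 0 + -81*i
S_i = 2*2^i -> [2, 4, 8, 16, 32]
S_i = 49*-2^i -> [49, -98, 196, -392, 784]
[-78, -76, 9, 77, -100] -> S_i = Random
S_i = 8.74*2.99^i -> [8.74, 26.13, 78.14, 233.63, 698.55]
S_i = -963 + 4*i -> [-963, -959, -955, -951, -947]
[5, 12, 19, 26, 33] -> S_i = 5 + 7*i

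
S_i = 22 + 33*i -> [22, 55, 88, 121, 154]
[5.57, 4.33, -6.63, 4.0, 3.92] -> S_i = Random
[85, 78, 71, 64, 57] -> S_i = 85 + -7*i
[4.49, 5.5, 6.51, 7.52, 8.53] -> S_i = 4.49 + 1.01*i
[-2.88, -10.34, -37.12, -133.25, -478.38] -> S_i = -2.88*3.59^i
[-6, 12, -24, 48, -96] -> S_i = -6*-2^i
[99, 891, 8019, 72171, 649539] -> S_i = 99*9^i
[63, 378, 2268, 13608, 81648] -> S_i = 63*6^i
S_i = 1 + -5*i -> [1, -4, -9, -14, -19]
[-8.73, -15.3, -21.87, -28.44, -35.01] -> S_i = -8.73 + -6.57*i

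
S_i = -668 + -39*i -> [-668, -707, -746, -785, -824]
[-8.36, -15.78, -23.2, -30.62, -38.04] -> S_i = -8.36 + -7.42*i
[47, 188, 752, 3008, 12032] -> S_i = 47*4^i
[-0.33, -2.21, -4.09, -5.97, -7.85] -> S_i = -0.33 + -1.88*i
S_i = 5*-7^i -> [5, -35, 245, -1715, 12005]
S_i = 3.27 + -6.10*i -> [3.27, -2.83, -8.93, -15.03, -21.13]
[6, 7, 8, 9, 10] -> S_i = 6 + 1*i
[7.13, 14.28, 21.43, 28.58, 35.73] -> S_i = 7.13 + 7.15*i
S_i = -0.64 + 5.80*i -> [-0.64, 5.16, 10.96, 16.76, 22.56]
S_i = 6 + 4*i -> [6, 10, 14, 18, 22]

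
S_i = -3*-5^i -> [-3, 15, -75, 375, -1875]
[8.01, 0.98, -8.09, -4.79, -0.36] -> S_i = Random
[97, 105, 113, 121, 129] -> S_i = 97 + 8*i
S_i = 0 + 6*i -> [0, 6, 12, 18, 24]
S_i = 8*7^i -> [8, 56, 392, 2744, 19208]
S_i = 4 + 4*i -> [4, 8, 12, 16, 20]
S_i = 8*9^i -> [8, 72, 648, 5832, 52488]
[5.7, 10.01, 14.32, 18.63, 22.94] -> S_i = 5.70 + 4.31*i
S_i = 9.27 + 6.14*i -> [9.27, 15.41, 21.55, 27.69, 33.83]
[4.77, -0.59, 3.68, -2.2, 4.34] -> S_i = Random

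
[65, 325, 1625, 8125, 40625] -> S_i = 65*5^i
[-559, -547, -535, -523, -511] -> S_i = -559 + 12*i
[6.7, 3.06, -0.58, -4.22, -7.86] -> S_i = 6.70 + -3.64*i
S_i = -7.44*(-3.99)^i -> [-7.44, 29.69, -118.45, 472.6, -1885.66]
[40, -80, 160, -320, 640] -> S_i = 40*-2^i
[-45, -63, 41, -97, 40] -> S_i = Random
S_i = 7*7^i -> [7, 49, 343, 2401, 16807]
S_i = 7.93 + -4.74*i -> [7.93, 3.19, -1.55, -6.29, -11.03]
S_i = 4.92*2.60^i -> [4.92, 12.79, 33.26, 86.47, 224.83]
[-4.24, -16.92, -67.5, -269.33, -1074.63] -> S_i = -4.24*3.99^i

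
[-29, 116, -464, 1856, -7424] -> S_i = -29*-4^i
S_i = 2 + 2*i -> [2, 4, 6, 8, 10]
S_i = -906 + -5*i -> [-906, -911, -916, -921, -926]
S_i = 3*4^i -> [3, 12, 48, 192, 768]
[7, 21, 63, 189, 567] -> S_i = 7*3^i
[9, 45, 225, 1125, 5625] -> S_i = 9*5^i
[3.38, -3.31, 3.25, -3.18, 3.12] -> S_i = 3.38*(-0.98)^i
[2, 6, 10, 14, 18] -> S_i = 2 + 4*i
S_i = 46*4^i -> [46, 184, 736, 2944, 11776]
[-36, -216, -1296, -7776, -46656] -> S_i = -36*6^i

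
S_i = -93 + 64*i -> [-93, -29, 35, 99, 163]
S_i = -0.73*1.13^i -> [-0.73, -0.82, -0.93, -1.05, -1.19]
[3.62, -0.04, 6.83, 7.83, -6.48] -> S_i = Random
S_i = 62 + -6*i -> [62, 56, 50, 44, 38]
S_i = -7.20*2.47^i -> [-7.2, -17.78, -43.93, -108.5, -267.99]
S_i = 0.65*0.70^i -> [0.65, 0.45, 0.32, 0.22, 0.16]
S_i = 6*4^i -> [6, 24, 96, 384, 1536]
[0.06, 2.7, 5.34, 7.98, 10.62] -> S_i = 0.06 + 2.64*i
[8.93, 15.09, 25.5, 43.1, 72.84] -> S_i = 8.93*1.69^i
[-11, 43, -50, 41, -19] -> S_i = Random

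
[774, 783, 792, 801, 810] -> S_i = 774 + 9*i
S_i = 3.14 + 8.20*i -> [3.14, 11.34, 19.54, 27.74, 35.94]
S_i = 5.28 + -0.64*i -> [5.28, 4.64, 4.0, 3.36, 2.72]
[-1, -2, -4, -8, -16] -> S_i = -1*2^i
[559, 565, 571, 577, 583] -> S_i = 559 + 6*i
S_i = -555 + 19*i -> [-555, -536, -517, -498, -479]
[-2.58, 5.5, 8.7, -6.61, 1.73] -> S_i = Random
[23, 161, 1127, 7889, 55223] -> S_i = 23*7^i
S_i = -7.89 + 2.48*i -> [-7.89, -5.41, -2.93, -0.45, 2.03]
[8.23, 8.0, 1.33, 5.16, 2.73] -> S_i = Random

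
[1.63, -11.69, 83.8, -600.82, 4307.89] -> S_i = 1.63*(-7.17)^i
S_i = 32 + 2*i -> [32, 34, 36, 38, 40]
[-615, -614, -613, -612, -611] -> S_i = -615 + 1*i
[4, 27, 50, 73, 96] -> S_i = 4 + 23*i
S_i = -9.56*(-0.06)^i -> [-9.56, 0.57, -0.03, 0.0, -0.0]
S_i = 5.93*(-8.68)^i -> [5.93, -51.47, 446.78, -3878.05, 33661.51]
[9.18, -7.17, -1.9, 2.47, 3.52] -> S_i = Random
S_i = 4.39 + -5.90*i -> [4.39, -1.51, -7.41, -13.31, -19.21]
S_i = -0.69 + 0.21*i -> [-0.69, -0.48, -0.27, -0.06, 0.15]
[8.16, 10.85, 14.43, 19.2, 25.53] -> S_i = 8.16*1.33^i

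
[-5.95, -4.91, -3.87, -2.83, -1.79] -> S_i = -5.95 + 1.04*i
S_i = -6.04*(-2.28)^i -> [-6.04, 13.77, -31.4, 71.59, -163.22]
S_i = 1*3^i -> [1, 3, 9, 27, 81]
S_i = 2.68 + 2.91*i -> [2.68, 5.59, 8.5, 11.41, 14.32]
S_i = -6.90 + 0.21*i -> [-6.9, -6.69, -6.48, -6.27, -6.06]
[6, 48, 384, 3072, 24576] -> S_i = 6*8^i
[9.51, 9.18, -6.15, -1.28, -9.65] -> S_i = Random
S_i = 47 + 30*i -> [47, 77, 107, 137, 167]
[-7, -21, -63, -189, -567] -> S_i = -7*3^i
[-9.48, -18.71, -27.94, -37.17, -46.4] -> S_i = -9.48 + -9.23*i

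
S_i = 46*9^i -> [46, 414, 3726, 33534, 301806]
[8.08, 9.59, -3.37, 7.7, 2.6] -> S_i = Random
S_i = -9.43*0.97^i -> [-9.43, -9.15, -8.87, -8.61, -8.35]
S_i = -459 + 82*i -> [-459, -377, -295, -213, -131]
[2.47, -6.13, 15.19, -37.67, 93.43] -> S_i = 2.47*(-2.48)^i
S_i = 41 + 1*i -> [41, 42, 43, 44, 45]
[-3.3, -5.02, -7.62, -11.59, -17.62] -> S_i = -3.30*1.52^i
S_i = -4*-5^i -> [-4, 20, -100, 500, -2500]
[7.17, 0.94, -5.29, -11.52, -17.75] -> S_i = 7.17 + -6.23*i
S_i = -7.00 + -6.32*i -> [-7.0, -13.32, -19.64, -25.96, -32.28]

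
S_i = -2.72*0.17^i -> [-2.72, -0.46, -0.08, -0.01, -0.0]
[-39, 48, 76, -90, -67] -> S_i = Random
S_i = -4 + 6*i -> [-4, 2, 8, 14, 20]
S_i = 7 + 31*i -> [7, 38, 69, 100, 131]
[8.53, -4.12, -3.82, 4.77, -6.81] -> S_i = Random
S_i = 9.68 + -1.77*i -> [9.68, 7.91, 6.14, 4.37, 2.6]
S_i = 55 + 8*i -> [55, 63, 71, 79, 87]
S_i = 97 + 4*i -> [97, 101, 105, 109, 113]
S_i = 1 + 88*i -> [1, 89, 177, 265, 353]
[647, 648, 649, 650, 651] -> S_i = 647 + 1*i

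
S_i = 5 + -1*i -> [5, 4, 3, 2, 1]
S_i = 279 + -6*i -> [279, 273, 267, 261, 255]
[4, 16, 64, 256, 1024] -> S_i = 4*4^i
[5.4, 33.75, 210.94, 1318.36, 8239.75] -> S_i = 5.40*6.25^i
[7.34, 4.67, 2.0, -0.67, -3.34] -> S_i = 7.34 + -2.67*i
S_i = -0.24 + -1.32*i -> [-0.24, -1.56, -2.88, -4.2, -5.52]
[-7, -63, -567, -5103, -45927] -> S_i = -7*9^i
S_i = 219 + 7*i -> [219, 226, 233, 240, 247]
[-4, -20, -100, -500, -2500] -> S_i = -4*5^i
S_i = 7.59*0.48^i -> [7.59, 3.64, 1.75, 0.84, 0.4]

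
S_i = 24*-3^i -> [24, -72, 216, -648, 1944]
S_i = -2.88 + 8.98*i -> [-2.88, 6.1, 15.08, 24.06, 33.04]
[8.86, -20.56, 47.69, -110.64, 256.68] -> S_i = 8.86*(-2.32)^i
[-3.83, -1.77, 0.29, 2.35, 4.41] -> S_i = -3.83 + 2.06*i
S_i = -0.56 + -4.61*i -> [-0.56, -5.17, -9.78, -14.39, -19.0]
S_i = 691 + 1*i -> [691, 692, 693, 694, 695]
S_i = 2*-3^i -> [2, -6, 18, -54, 162]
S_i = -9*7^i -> [-9, -63, -441, -3087, -21609]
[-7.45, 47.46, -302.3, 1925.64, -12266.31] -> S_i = -7.45*(-6.37)^i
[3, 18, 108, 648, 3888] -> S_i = 3*6^i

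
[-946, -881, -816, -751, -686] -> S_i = -946 + 65*i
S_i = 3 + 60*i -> [3, 63, 123, 183, 243]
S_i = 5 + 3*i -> [5, 8, 11, 14, 17]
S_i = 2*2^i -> [2, 4, 8, 16, 32]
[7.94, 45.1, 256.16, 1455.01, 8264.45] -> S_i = 7.94*5.68^i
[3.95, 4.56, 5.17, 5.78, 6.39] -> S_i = 3.95 + 0.61*i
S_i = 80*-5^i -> [80, -400, 2000, -10000, 50000]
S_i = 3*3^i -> [3, 9, 27, 81, 243]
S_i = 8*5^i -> [8, 40, 200, 1000, 5000]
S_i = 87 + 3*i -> [87, 90, 93, 96, 99]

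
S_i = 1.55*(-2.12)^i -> [1.55, -3.29, 6.97, -14.77, 31.31]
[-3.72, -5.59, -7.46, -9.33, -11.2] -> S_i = -3.72 + -1.87*i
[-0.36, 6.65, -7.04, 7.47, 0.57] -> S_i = Random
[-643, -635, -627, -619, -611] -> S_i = -643 + 8*i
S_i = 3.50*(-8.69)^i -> [3.5, -30.42, 264.31, -2296.82, 19959.38]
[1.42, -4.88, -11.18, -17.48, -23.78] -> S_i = 1.42 + -6.30*i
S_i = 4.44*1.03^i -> [4.44, 4.57, 4.71, 4.85, 5.0]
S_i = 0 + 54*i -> [0, 54, 108, 162, 216]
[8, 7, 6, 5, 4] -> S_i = 8 + -1*i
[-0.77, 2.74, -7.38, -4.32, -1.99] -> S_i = Random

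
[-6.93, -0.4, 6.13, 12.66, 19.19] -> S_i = -6.93 + 6.53*i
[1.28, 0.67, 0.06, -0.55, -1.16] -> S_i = 1.28 + -0.61*i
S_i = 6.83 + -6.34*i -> [6.83, 0.49, -5.85, -12.19, -18.53]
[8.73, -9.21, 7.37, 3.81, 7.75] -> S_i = Random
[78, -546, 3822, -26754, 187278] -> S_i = 78*-7^i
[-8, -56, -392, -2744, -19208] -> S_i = -8*7^i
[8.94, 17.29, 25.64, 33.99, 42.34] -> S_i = 8.94 + 8.35*i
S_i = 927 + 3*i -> [927, 930, 933, 936, 939]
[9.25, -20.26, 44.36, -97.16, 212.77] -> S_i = 9.25*(-2.19)^i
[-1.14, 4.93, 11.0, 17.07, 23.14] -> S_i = -1.14 + 6.07*i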